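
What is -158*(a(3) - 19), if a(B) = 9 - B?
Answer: 2054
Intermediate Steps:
-158*(a(3) - 19) = -158*((9 - 1*3) - 19) = -158*((9 - 3) - 19) = -158*(6 - 19) = -158*(-13) = 2054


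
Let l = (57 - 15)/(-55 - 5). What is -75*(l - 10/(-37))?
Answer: 2385/74 ≈ 32.230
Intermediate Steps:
l = -7/10 (l = 42/(-60) = 42*(-1/60) = -7/10 ≈ -0.70000)
-75*(l - 10/(-37)) = -75*(-7/10 - 10/(-37)) = -75*(-7/10 - 10*(-1/37)) = -75*(-7/10 + 10/37) = -75*(-159/370) = 2385/74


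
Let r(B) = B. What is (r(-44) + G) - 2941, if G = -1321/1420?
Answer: -4240021/1420 ≈ -2985.9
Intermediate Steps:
G = -1321/1420 (G = -1321*1/1420 = -1321/1420 ≈ -0.93028)
(r(-44) + G) - 2941 = (-44 - 1321/1420) - 2941 = -63801/1420 - 2941 = -4240021/1420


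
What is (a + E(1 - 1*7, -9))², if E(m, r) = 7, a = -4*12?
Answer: 1681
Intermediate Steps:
a = -48
(a + E(1 - 1*7, -9))² = (-48 + 7)² = (-41)² = 1681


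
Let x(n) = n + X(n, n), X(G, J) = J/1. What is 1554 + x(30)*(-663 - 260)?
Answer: -53826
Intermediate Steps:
X(G, J) = J (X(G, J) = J*1 = J)
x(n) = 2*n (x(n) = n + n = 2*n)
1554 + x(30)*(-663 - 260) = 1554 + (2*30)*(-663 - 260) = 1554 + 60*(-923) = 1554 - 55380 = -53826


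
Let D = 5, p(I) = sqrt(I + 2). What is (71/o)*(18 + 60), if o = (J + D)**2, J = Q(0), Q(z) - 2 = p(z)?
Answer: 5538/(7 + sqrt(2))**2 ≈ 78.221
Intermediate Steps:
p(I) = sqrt(2 + I)
Q(z) = 2 + sqrt(2 + z)
J = 2 + sqrt(2) (J = 2 + sqrt(2 + 0) = 2 + sqrt(2) ≈ 3.4142)
o = (7 + sqrt(2))**2 (o = ((2 + sqrt(2)) + 5)**2 = (7 + sqrt(2))**2 ≈ 70.799)
(71/o)*(18 + 60) = (71/((7 + sqrt(2))**2))*(18 + 60) = (71/(7 + sqrt(2))**2)*78 = 5538/(7 + sqrt(2))**2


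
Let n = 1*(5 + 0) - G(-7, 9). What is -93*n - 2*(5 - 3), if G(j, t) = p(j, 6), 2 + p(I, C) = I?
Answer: -1306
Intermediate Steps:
p(I, C) = -2 + I
G(j, t) = -2 + j
n = 14 (n = 1*(5 + 0) - (-2 - 7) = 1*5 - 1*(-9) = 5 + 9 = 14)
-93*n - 2*(5 - 3) = -93*14 - 2*(5 - 3) = -1302 - 2*2 = -1302 - 4 = -1306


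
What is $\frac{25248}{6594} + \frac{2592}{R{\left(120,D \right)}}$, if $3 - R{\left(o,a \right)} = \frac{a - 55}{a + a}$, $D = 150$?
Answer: $\frac{24513424}{25277} \approx 969.79$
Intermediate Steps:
$R{\left(o,a \right)} = 3 - \frac{-55 + a}{2 a}$ ($R{\left(o,a \right)} = 3 - \frac{a - 55}{a + a} = 3 - \frac{-55 + a}{2 a}$)
$\frac{25248}{6594} + \frac{2592}{R{\left(120,D \right)}} = \frac{25248}{6594} + \frac{2592}{\frac{5}{2} \cdot \frac{1}{150} \left(11 + 150\right)} = 25248 \cdot \frac{1}{6594} + \frac{2592}{\frac{5}{2} \cdot \frac{1}{150} \cdot 161} = \frac{4208}{1099} + \frac{2592}{\frac{161}{60}} = \frac{4208}{1099} + 2592 \cdot \frac{60}{161} = \frac{4208}{1099} + \frac{155520}{161} = \frac{24513424}{25277}$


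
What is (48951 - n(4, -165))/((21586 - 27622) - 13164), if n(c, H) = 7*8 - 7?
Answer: -24451/9600 ≈ -2.5470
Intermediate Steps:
n(c, H) = 49 (n(c, H) = 56 - 7 = 49)
(48951 - n(4, -165))/((21586 - 27622) - 13164) = (48951 - 1*49)/((21586 - 27622) - 13164) = (48951 - 49)/(-6036 - 13164) = 48902/(-19200) = 48902*(-1/19200) = -24451/9600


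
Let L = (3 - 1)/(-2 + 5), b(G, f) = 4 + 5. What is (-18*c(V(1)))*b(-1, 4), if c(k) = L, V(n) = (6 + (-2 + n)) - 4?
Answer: -108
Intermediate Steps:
b(G, f) = 9
V(n) = n (V(n) = (4 + n) - 4 = n)
L = ⅔ (L = 2/3 = 2*(⅓) = ⅔ ≈ 0.66667)
c(k) = ⅔
(-18*c(V(1)))*b(-1, 4) = -18*⅔*9 = -12*9 = -108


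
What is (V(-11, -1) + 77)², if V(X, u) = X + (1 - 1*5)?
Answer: 3844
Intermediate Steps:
V(X, u) = -4 + X (V(X, u) = X + (1 - 5) = X - 4 = -4 + X)
(V(-11, -1) + 77)² = ((-4 - 11) + 77)² = (-15 + 77)² = 62² = 3844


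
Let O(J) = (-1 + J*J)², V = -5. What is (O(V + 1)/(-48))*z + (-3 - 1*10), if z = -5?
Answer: 167/16 ≈ 10.438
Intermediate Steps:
O(J) = (-1 + J²)²
(O(V + 1)/(-48))*z + (-3 - 1*10) = ((-1 + (-5 + 1)²)²/(-48))*(-5) + (-3 - 1*10) = ((-1 + (-4)²)²*(-1/48))*(-5) + (-3 - 10) = ((-1 + 16)²*(-1/48))*(-5) - 13 = (15²*(-1/48))*(-5) - 13 = (225*(-1/48))*(-5) - 13 = -75/16*(-5) - 13 = 375/16 - 13 = 167/16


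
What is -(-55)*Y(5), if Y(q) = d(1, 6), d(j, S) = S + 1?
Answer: 385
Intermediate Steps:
d(j, S) = 1 + S
Y(q) = 7 (Y(q) = 1 + 6 = 7)
-(-55)*Y(5) = -(-55)*7 = -55*(-7) = 385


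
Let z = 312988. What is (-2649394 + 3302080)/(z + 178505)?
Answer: 217562/163831 ≈ 1.3280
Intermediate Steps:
(-2649394 + 3302080)/(z + 178505) = (-2649394 + 3302080)/(312988 + 178505) = 652686/491493 = 652686*(1/491493) = 217562/163831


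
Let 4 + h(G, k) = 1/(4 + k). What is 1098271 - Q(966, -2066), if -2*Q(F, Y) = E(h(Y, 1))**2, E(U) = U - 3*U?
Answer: 27457497/25 ≈ 1.0983e+6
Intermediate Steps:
h(G, k) = -4 + 1/(4 + k)
E(U) = -2*U
Q(F, Y) = -722/25 (Q(F, Y) = -4*(-15 - 4*1)**2/(4 + 1)**2/2 = -4*(-15 - 4)**2/25/2 = -(-2*(-19)/5)**2/2 = -(-2*(-19/5))**2/2 = -(38/5)**2/2 = -1/2*1444/25 = -722/25)
1098271 - Q(966, -2066) = 1098271 - 1*(-722/25) = 1098271 + 722/25 = 27457497/25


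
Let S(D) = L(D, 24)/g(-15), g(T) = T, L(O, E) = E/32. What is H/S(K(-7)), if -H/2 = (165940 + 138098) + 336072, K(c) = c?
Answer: 25604400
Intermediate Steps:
L(O, E) = E/32 (L(O, E) = E*(1/32) = E/32)
S(D) = -1/20 (S(D) = ((1/32)*24)/(-15) = (¾)*(-1/15) = -1/20)
H = -1280220 (H = -2*((165940 + 138098) + 336072) = -2*(304038 + 336072) = -2*640110 = -1280220)
H/S(K(-7)) = -1280220/(-1/20) = -1280220*(-20) = 25604400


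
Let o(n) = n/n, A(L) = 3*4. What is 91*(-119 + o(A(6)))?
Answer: -10738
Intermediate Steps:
A(L) = 12
o(n) = 1
91*(-119 + o(A(6))) = 91*(-119 + 1) = 91*(-118) = -10738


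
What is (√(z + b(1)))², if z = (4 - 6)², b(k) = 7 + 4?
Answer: 15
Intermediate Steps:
b(k) = 11
z = 4 (z = (-2)² = 4)
(√(z + b(1)))² = (√(4 + 11))² = (√15)² = 15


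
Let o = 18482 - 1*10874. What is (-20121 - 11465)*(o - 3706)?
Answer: -123248572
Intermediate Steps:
o = 7608 (o = 18482 - 10874 = 7608)
(-20121 - 11465)*(o - 3706) = (-20121 - 11465)*(7608 - 3706) = -31586*3902 = -123248572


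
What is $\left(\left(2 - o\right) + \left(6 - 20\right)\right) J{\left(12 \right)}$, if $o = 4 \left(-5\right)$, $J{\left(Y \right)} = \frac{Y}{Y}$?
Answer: $8$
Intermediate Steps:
$J{\left(Y \right)} = 1$
$o = -20$
$\left(\left(2 - o\right) + \left(6 - 20\right)\right) J{\left(12 \right)} = \left(\left(2 - -20\right) + \left(6 - 20\right)\right) 1 = \left(\left(2 + 20\right) + \left(6 - 20\right)\right) 1 = \left(22 - 14\right) 1 = 8 \cdot 1 = 8$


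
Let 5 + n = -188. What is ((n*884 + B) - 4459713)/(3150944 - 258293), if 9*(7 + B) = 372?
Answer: -13890872/8677953 ≈ -1.6007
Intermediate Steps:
n = -193 (n = -5 - 188 = -193)
B = 103/3 (B = -7 + (1/9)*372 = -7 + 124/3 = 103/3 ≈ 34.333)
((n*884 + B) - 4459713)/(3150944 - 258293) = ((-193*884 + 103/3) - 4459713)/(3150944 - 258293) = ((-170612 + 103/3) - 4459713)/2892651 = (-511733/3 - 4459713)*(1/2892651) = -13890872/3*1/2892651 = -13890872/8677953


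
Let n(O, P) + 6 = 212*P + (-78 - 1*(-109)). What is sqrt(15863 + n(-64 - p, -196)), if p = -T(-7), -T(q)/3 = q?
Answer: 8*I*sqrt(401) ≈ 160.2*I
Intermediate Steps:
T(q) = -3*q
p = -21 (p = -(-3)*(-7) = -1*21 = -21)
n(O, P) = 25 + 212*P (n(O, P) = -6 + (212*P + (-78 - 1*(-109))) = -6 + (212*P + (-78 + 109)) = -6 + (212*P + 31) = -6 + (31 + 212*P) = 25 + 212*P)
sqrt(15863 + n(-64 - p, -196)) = sqrt(15863 + (25 + 212*(-196))) = sqrt(15863 + (25 - 41552)) = sqrt(15863 - 41527) = sqrt(-25664) = 8*I*sqrt(401)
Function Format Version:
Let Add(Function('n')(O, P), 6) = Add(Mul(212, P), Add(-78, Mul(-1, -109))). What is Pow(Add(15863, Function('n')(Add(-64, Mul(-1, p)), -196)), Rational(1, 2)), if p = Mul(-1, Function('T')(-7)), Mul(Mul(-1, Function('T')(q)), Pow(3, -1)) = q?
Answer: Mul(8, I, Pow(401, Rational(1, 2))) ≈ Mul(160.20, I)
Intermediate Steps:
Function('T')(q) = Mul(-3, q)
p = -21 (p = Mul(-1, Mul(-3, -7)) = Mul(-1, 21) = -21)
Function('n')(O, P) = Add(25, Mul(212, P)) (Function('n')(O, P) = Add(-6, Add(Mul(212, P), Add(-78, Mul(-1, -109)))) = Add(-6, Add(Mul(212, P), Add(-78, 109))) = Add(-6, Add(Mul(212, P), 31)) = Add(-6, Add(31, Mul(212, P))) = Add(25, Mul(212, P)))
Pow(Add(15863, Function('n')(Add(-64, Mul(-1, p)), -196)), Rational(1, 2)) = Pow(Add(15863, Add(25, Mul(212, -196))), Rational(1, 2)) = Pow(Add(15863, Add(25, -41552)), Rational(1, 2)) = Pow(Add(15863, -41527), Rational(1, 2)) = Pow(-25664, Rational(1, 2)) = Mul(8, I, Pow(401, Rational(1, 2)))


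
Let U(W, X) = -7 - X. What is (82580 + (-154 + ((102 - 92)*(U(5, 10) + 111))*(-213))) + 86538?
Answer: -31256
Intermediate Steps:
(82580 + (-154 + ((102 - 92)*(U(5, 10) + 111))*(-213))) + 86538 = (82580 + (-154 + ((102 - 92)*((-7 - 1*10) + 111))*(-213))) + 86538 = (82580 + (-154 + (10*((-7 - 10) + 111))*(-213))) + 86538 = (82580 + (-154 + (10*(-17 + 111))*(-213))) + 86538 = (82580 + (-154 + (10*94)*(-213))) + 86538 = (82580 + (-154 + 940*(-213))) + 86538 = (82580 + (-154 - 200220)) + 86538 = (82580 - 200374) + 86538 = -117794 + 86538 = -31256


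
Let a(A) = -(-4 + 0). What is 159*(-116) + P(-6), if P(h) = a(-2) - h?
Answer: -18434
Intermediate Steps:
a(A) = 4 (a(A) = -1*(-4) = 4)
P(h) = 4 - h
159*(-116) + P(-6) = 159*(-116) + (4 - 1*(-6)) = -18444 + (4 + 6) = -18444 + 10 = -18434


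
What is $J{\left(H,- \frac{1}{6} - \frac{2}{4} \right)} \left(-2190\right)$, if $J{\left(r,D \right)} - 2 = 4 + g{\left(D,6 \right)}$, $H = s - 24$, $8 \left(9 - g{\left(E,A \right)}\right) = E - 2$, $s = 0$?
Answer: $-33580$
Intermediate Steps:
$g{\left(E,A \right)} = \frac{37}{4} - \frac{E}{8}$ ($g{\left(E,A \right)} = 9 - \frac{E - 2}{8} = 9 - \frac{-2 + E}{8} = 9 - \left(- \frac{1}{4} + \frac{E}{8}\right) = \frac{37}{4} - \frac{E}{8}$)
$H = -24$ ($H = 0 - 24 = -24$)
$J{\left(r,D \right)} = \frac{61}{4} - \frac{D}{8}$ ($J{\left(r,D \right)} = 2 + \left(4 - \left(- \frac{37}{4} + \frac{D}{8}\right)\right) = 2 - \left(- \frac{53}{4} + \frac{D}{8}\right) = \frac{61}{4} - \frac{D}{8}$)
$J{\left(H,- \frac{1}{6} - \frac{2}{4} \right)} \left(-2190\right) = \left(\frac{61}{4} - \frac{- \frac{1}{6} - \frac{2}{4}}{8}\right) \left(-2190\right) = \left(\frac{61}{4} - \frac{\left(-1\right) \frac{1}{6} - \frac{1}{2}}{8}\right) \left(-2190\right) = \left(\frac{61}{4} - \frac{- \frac{1}{6} - \frac{1}{2}}{8}\right) \left(-2190\right) = \left(\frac{61}{4} - - \frac{1}{12}\right) \left(-2190\right) = \left(\frac{61}{4} + \frac{1}{12}\right) \left(-2190\right) = \frac{46}{3} \left(-2190\right) = -33580$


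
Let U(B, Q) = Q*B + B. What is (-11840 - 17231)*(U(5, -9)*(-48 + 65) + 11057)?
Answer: -301669767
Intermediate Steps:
U(B, Q) = B + B*Q (U(B, Q) = B*Q + B = B + B*Q)
(-11840 - 17231)*(U(5, -9)*(-48 + 65) + 11057) = (-11840 - 17231)*((5*(1 - 9))*(-48 + 65) + 11057) = -29071*((5*(-8))*17 + 11057) = -29071*(-40*17 + 11057) = -29071*(-680 + 11057) = -29071*10377 = -301669767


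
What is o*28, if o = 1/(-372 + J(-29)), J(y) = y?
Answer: -28/401 ≈ -0.069825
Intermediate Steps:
o = -1/401 (o = 1/(-372 - 29) = 1/(-401) = -1/401 ≈ -0.0024938)
o*28 = -1/401*28 = -28/401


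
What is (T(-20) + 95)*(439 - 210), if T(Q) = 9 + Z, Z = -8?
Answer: 21984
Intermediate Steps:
T(Q) = 1 (T(Q) = 9 - 8 = 1)
(T(-20) + 95)*(439 - 210) = (1 + 95)*(439 - 210) = 96*229 = 21984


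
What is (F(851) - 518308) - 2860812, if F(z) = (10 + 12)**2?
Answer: -3378636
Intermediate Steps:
F(z) = 484 (F(z) = 22**2 = 484)
(F(851) - 518308) - 2860812 = (484 - 518308) - 2860812 = -517824 - 2860812 = -3378636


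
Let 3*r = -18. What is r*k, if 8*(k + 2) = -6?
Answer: 33/2 ≈ 16.500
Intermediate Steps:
r = -6 (r = (⅓)*(-18) = -6)
k = -11/4 (k = -2 + (⅛)*(-6) = -2 - ¾ = -11/4 ≈ -2.7500)
r*k = -6*(-11/4) = 33/2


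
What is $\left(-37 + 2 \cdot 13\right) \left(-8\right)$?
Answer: $88$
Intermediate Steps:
$\left(-37 + 2 \cdot 13\right) \left(-8\right) = \left(-37 + 26\right) \left(-8\right) = \left(-11\right) \left(-8\right) = 88$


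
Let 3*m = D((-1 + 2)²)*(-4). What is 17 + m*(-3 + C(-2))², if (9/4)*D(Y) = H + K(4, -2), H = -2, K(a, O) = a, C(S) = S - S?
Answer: 19/3 ≈ 6.3333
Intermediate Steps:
C(S) = 0
D(Y) = 8/9 (D(Y) = 4*(-2 + 4)/9 = (4/9)*2 = 8/9)
m = -32/27 (m = ((8/9)*(-4))/3 = (⅓)*(-32/9) = -32/27 ≈ -1.1852)
17 + m*(-3 + C(-2))² = 17 - 32*(-3 + 0)²/27 = 17 - 32/27*(-3)² = 17 - 32/27*9 = 17 - 32/3 = 19/3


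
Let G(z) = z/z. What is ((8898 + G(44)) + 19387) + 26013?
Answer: 54299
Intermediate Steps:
G(z) = 1
((8898 + G(44)) + 19387) + 26013 = ((8898 + 1) + 19387) + 26013 = (8899 + 19387) + 26013 = 28286 + 26013 = 54299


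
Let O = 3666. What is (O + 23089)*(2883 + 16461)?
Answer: 517548720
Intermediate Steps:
(O + 23089)*(2883 + 16461) = (3666 + 23089)*(2883 + 16461) = 26755*19344 = 517548720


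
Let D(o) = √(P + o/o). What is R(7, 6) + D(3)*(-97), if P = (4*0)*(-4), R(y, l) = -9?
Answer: -106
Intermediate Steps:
P = 0 (P = 0*(-4) = 0)
D(o) = 1 (D(o) = √(0 + o/o) = √(0 + 1) = √1 = 1)
R(7, 6) + D(3)*(-97) = -9 + 1*(-97) = -9 - 97 = -106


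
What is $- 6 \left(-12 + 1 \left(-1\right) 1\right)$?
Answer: $78$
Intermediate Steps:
$- 6 \left(-12 + 1 \left(-1\right) 1\right) = - 6 \left(-12 - 1\right) = \left(-6\right) \left(-13\right) = 78$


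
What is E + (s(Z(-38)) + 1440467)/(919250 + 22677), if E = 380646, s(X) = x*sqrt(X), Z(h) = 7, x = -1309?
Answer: 51220312187/134561 - 187*sqrt(7)/134561 ≈ 3.8065e+5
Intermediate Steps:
s(X) = -1309*sqrt(X)
E + (s(Z(-38)) + 1440467)/(919250 + 22677) = 380646 + (-1309*sqrt(7) + 1440467)/(919250 + 22677) = 380646 + (1440467 - 1309*sqrt(7))/941927 = 380646 + (1440467 - 1309*sqrt(7))*(1/941927) = 380646 + (205781/134561 - 187*sqrt(7)/134561) = 51220312187/134561 - 187*sqrt(7)/134561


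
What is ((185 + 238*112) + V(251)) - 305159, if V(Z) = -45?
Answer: -278363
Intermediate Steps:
((185 + 238*112) + V(251)) - 305159 = ((185 + 238*112) - 45) - 305159 = ((185 + 26656) - 45) - 305159 = (26841 - 45) - 305159 = 26796 - 305159 = -278363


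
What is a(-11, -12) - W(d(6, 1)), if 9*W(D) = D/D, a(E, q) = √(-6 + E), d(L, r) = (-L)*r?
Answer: -⅑ + I*√17 ≈ -0.11111 + 4.1231*I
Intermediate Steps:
d(L, r) = -L*r
W(D) = ⅑ (W(D) = (D/D)/9 = (⅑)*1 = ⅑)
a(-11, -12) - W(d(6, 1)) = √(-6 - 11) - 1*⅑ = √(-17) - ⅑ = I*√17 - ⅑ = -⅑ + I*√17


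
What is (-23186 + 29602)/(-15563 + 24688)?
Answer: 6416/9125 ≈ 0.70312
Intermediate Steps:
(-23186 + 29602)/(-15563 + 24688) = 6416/9125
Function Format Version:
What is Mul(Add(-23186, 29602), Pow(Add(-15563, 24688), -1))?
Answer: Rational(6416, 9125) ≈ 0.70312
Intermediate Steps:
Mul(Add(-23186, 29602), Pow(Add(-15563, 24688), -1)) = Mul(6416, Pow(9125, -1)) = Mul(6416, Rational(1, 9125)) = Rational(6416, 9125)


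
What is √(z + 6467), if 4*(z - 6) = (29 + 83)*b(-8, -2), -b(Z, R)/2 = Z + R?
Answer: √7033 ≈ 83.863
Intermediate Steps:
b(Z, R) = -2*R - 2*Z (b(Z, R) = -2*(Z + R) = -2*(R + Z) = -2*R - 2*Z)
z = 566 (z = 6 + ((29 + 83)*(-2*(-2) - 2*(-8)))/4 = 6 + (112*(4 + 16))/4 = 6 + (112*20)/4 = 6 + (¼)*2240 = 6 + 560 = 566)
√(z + 6467) = √(566 + 6467) = √7033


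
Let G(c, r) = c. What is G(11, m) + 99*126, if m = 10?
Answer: 12485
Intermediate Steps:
G(11, m) + 99*126 = 11 + 99*126 = 11 + 12474 = 12485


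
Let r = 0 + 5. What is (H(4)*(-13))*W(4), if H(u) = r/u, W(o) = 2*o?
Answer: -130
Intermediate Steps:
r = 5
H(u) = 5/u
(H(4)*(-13))*W(4) = ((5/4)*(-13))*(2*4) = ((5*(¼))*(-13))*8 = ((5/4)*(-13))*8 = -65/4*8 = -130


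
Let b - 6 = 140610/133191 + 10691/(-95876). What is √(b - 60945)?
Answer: I*√30669956265738396956855/709434462 ≈ 246.86*I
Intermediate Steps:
b = 29558700425/4256606772 (b = 6 + (140610/133191 + 10691/(-95876)) = 6 + (140610*(1/133191) + 10691*(-1/95876)) = 6 + (46870/44397 - 10691/95876) = 6 + 4019059793/4256606772 = 29558700425/4256606772 ≈ 6.9442)
√(b - 60945) = √(29558700425/4256606772 - 60945) = √(-259389341019115/4256606772) = I*√30669956265738396956855/709434462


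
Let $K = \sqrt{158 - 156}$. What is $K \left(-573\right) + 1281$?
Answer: $1281 - 573 \sqrt{2} \approx 470.66$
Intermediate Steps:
$K = \sqrt{2} \approx 1.4142$
$K \left(-573\right) + 1281 = \sqrt{2} \left(-573\right) + 1281 = - 573 \sqrt{2} + 1281 = 1281 - 573 \sqrt{2}$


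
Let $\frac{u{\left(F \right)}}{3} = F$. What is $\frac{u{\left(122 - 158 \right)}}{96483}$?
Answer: $- \frac{36}{32161} \approx -0.0011194$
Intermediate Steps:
$u{\left(F \right)} = 3 F$
$\frac{u{\left(122 - 158 \right)}}{96483} = \frac{3 \left(122 - 158\right)}{96483} = 3 \left(122 - 158\right) \frac{1}{96483} = 3 \left(-36\right) \frac{1}{96483} = \left(-108\right) \frac{1}{96483} = - \frac{36}{32161}$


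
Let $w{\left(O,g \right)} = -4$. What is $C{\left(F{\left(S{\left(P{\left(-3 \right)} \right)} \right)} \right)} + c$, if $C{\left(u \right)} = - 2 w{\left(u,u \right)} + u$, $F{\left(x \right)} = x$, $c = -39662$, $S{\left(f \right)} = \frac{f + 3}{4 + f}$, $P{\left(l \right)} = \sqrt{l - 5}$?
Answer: $\frac{- 79306 \sqrt{2} + 158613 i}{2 \left(\sqrt{2} - 2 i\right)} \approx -39653.0 + 0.11785 i$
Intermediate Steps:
$P{\left(l \right)} = \sqrt{-5 + l}$
$S{\left(f \right)} = \frac{3 + f}{4 + f}$
$C{\left(u \right)} = 8 + u$ ($C{\left(u \right)} = \left(-2\right) \left(-4\right) + u = 8 + u$)
$C{\left(F{\left(S{\left(P{\left(-3 \right)} \right)} \right)} \right)} + c = \left(8 + \frac{3 + \sqrt{-5 - 3}}{4 + \sqrt{-5 - 3}}\right) - 39662 = \left(8 + \frac{3 + \sqrt{-8}}{4 + \sqrt{-8}}\right) - 39662 = \left(8 + \frac{3 + 2 i \sqrt{2}}{4 + 2 i \sqrt{2}}\right) - 39662 = -39654 + \frac{3 + 2 i \sqrt{2}}{4 + 2 i \sqrt{2}}$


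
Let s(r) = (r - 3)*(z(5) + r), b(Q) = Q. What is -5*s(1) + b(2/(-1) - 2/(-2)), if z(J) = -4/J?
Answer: 1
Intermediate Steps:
s(r) = (-3 + r)*(-⅘ + r) (s(r) = (r - 3)*(-4/5 + r) = (-3 + r)*(-4*⅕ + r) = (-3 + r)*(-⅘ + r))
-5*s(1) + b(2/(-1) - 2/(-2)) = -5*(12/5 + 1² - 19/5*1) + (2/(-1) - 2/(-2)) = -5*(12/5 + 1 - 19/5) + (2*(-1) - 2*(-½)) = -5*(-⅖) + (-2 + 1) = 2 - 1 = 1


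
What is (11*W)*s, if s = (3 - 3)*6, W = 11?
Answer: 0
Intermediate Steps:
s = 0 (s = 0*6 = 0)
(11*W)*s = (11*11)*0 = 121*0 = 0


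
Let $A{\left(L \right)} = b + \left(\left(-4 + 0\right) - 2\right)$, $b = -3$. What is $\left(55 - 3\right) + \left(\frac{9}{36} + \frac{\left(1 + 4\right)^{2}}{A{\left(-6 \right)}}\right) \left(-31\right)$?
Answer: $\frac{4693}{36} \approx 130.36$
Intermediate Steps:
$A{\left(L \right)} = -9$ ($A{\left(L \right)} = -3 + \left(\left(-4 + 0\right) - 2\right) = -3 - 6 = -9$)
$\left(55 - 3\right) + \left(\frac{9}{36} + \frac{\left(1 + 4\right)^{2}}{A{\left(-6 \right)}}\right) \left(-31\right) = \left(55 - 3\right) + \left(\frac{9}{36} + \frac{\left(1 + 4\right)^{2}}{-9}\right) \left(-31\right) = 52 + \left(9 \cdot \frac{1}{36} + 5^{2} \left(- \frac{1}{9}\right)\right) \left(-31\right) = 52 + \left(\frac{1}{4} + 25 \left(- \frac{1}{9}\right)\right) \left(-31\right) = 52 + \left(\frac{1}{4} - \frac{25}{9}\right) \left(-31\right) = 52 - - \frac{2821}{36} = 52 + \frac{2821}{36} = \frac{4693}{36}$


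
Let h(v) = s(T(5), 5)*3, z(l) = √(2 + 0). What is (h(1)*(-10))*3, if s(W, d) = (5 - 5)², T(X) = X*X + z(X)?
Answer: 0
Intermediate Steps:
z(l) = √2
T(X) = √2 + X² (T(X) = X*X + √2 = X² + √2 = √2 + X²)
s(W, d) = 0 (s(W, d) = 0² = 0)
h(v) = 0 (h(v) = 0*3 = 0)
(h(1)*(-10))*3 = (0*(-10))*3 = 0*3 = 0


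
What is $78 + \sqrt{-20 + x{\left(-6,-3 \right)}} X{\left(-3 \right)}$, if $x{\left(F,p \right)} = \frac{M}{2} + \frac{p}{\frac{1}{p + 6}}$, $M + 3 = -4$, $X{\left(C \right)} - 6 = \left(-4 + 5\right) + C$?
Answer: $78 + 2 i \sqrt{130} \approx 78.0 + 22.803 i$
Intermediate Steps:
$X{\left(C \right)} = 7 + C$ ($X{\left(C \right)} = 6 + \left(\left(-4 + 5\right) + C\right) = 6 + \left(1 + C\right) = 7 + C$)
$M = -7$ ($M = -3 - 4 = -7$)
$x{\left(F,p \right)} = - \frac{7}{2} + p \left(6 + p\right)$ ($x{\left(F,p \right)} = - \frac{7}{2} + \frac{p}{\frac{1}{p + 6}} = \left(-7\right) \frac{1}{2} + \frac{p}{\frac{1}{6 + p}} = - \frac{7}{2} + p \left(6 + p\right)$)
$78 + \sqrt{-20 + x{\left(-6,-3 \right)}} X{\left(-3 \right)} = 78 + \sqrt{-20 + \left(- \frac{7}{2} + \left(-3\right)^{2} + 6 \left(-3\right)\right)} \left(7 - 3\right) = 78 + \sqrt{-20 - \frac{25}{2}} \cdot 4 = 78 + \sqrt{- \frac{65}{2}} \cdot 4 = 78 + \frac{i \sqrt{130}}{2} \cdot 4 = 78 + 2 i \sqrt{130}$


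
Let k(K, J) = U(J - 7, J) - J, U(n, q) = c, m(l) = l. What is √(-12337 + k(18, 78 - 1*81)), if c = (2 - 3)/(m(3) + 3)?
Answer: 19*I*√1230/6 ≈ 111.06*I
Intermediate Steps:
c = -⅙ (c = (2 - 3)/(3 + 3) = -1/6 = -1*⅙ = -⅙ ≈ -0.16667)
U(n, q) = -⅙
k(K, J) = -⅙ - J
√(-12337 + k(18, 78 - 1*81)) = √(-12337 + (-⅙ - (78 - 1*81))) = √(-12337 + (-⅙ - (78 - 81))) = √(-12337 + (-⅙ - 1*(-3))) = √(-12337 + (-⅙ + 3)) = √(-12337 + 17/6) = √(-74005/6) = 19*I*√1230/6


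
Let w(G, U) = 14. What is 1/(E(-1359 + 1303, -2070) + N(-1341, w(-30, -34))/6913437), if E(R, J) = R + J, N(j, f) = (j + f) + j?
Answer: -6913437/14697969730 ≈ -0.00047037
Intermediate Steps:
N(j, f) = f + 2*j (N(j, f) = (f + j) + j = f + 2*j)
E(R, J) = J + R
1/(E(-1359 + 1303, -2070) + N(-1341, w(-30, -34))/6913437) = 1/((-2070 + (-1359 + 1303)) + (14 + 2*(-1341))/6913437) = 1/((-2070 - 56) + (14 - 2682)*(1/6913437)) = 1/(-2126 - 2668*1/6913437) = 1/(-2126 - 2668/6913437) = 1/(-14697969730/6913437) = -6913437/14697969730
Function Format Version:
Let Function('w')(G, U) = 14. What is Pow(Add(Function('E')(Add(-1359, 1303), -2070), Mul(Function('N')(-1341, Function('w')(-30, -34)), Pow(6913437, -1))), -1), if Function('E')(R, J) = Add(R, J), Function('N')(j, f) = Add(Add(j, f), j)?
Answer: Rational(-6913437, 14697969730) ≈ -0.00047037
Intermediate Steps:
Function('N')(j, f) = Add(f, Mul(2, j)) (Function('N')(j, f) = Add(Add(f, j), j) = Add(f, Mul(2, j)))
Function('E')(R, J) = Add(J, R)
Pow(Add(Function('E')(Add(-1359, 1303), -2070), Mul(Function('N')(-1341, Function('w')(-30, -34)), Pow(6913437, -1))), -1) = Pow(Add(Add(-2070, Add(-1359, 1303)), Mul(Add(14, Mul(2, -1341)), Pow(6913437, -1))), -1) = Pow(Add(Add(-2070, -56), Mul(Add(14, -2682), Rational(1, 6913437))), -1) = Pow(Add(-2126, Mul(-2668, Rational(1, 6913437))), -1) = Pow(Add(-2126, Rational(-2668, 6913437)), -1) = Pow(Rational(-14697969730, 6913437), -1) = Rational(-6913437, 14697969730)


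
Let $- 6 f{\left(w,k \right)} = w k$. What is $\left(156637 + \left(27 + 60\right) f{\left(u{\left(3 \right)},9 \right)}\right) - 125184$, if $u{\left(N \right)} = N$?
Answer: $\frac{62123}{2} \approx 31062.0$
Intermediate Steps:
$f{\left(w,k \right)} = - \frac{k w}{6}$ ($f{\left(w,k \right)} = - \frac{w k}{6} = - \frac{k w}{6}$)
$\left(156637 + \left(27 + 60\right) f{\left(u{\left(3 \right)},9 \right)}\right) - 125184 = \left(156637 + \left(27 + 60\right) \left(\left(- \frac{1}{6}\right) 9 \cdot 3\right)\right) - 125184 = \left(156637 + 87 \left(- \frac{9}{2}\right)\right) - 125184 = \left(156637 - \frac{783}{2}\right) - 125184 = \frac{312491}{2} - 125184 = \frac{62123}{2}$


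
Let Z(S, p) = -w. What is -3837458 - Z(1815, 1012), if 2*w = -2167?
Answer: -7677083/2 ≈ -3.8385e+6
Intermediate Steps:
w = -2167/2 (w = (1/2)*(-2167) = -2167/2 ≈ -1083.5)
Z(S, p) = 2167/2 (Z(S, p) = -1*(-2167/2) = 2167/2)
-3837458 - Z(1815, 1012) = -3837458 - 1*2167/2 = -3837458 - 2167/2 = -7677083/2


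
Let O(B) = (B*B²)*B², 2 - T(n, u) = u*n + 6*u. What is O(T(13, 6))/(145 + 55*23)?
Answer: -8811708416/705 ≈ -1.2499e+7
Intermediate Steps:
T(n, u) = 2 - 6*u - n*u (T(n, u) = 2 - (u*n + 6*u) = 2 - (n*u + 6*u) = 2 - (6*u + n*u) = 2 + (-6*u - n*u) = 2 - 6*u - n*u)
O(B) = B⁵ (O(B) = B³*B² = B⁵)
O(T(13, 6))/(145 + 55*23) = (2 - 6*6 - 1*13*6)⁵/(145 + 55*23) = (2 - 36 - 78)⁵/(145 + 1265) = (-112)⁵/1410 = -17623416832*1/1410 = -8811708416/705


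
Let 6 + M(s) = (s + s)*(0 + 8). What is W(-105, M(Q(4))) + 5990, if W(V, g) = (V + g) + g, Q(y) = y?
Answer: 6001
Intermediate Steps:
M(s) = -6 + 16*s (M(s) = -6 + (s + s)*(0 + 8) = -6 + (2*s)*8 = -6 + 16*s)
W(V, g) = V + 2*g
W(-105, M(Q(4))) + 5990 = (-105 + 2*(-6 + 16*4)) + 5990 = (-105 + 2*(-6 + 64)) + 5990 = (-105 + 2*58) + 5990 = (-105 + 116) + 5990 = 11 + 5990 = 6001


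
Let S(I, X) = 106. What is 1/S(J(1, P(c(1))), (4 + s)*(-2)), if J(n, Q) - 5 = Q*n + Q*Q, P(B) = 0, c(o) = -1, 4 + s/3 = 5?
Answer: 1/106 ≈ 0.0094340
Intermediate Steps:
s = 3 (s = -12 + 3*5 = -12 + 15 = 3)
J(n, Q) = 5 + Q**2 + Q*n (J(n, Q) = 5 + (Q*n + Q*Q) = 5 + (Q*n + Q**2) = 5 + (Q**2 + Q*n) = 5 + Q**2 + Q*n)
1/S(J(1, P(c(1))), (4 + s)*(-2)) = 1/106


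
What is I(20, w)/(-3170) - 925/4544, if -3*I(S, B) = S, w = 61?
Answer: -870587/4321344 ≈ -0.20146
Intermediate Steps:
I(S, B) = -S/3
I(20, w)/(-3170) - 925/4544 = -⅓*20/(-3170) - 925/4544 = -20/3*(-1/3170) - 925*1/4544 = 2/951 - 925/4544 = -870587/4321344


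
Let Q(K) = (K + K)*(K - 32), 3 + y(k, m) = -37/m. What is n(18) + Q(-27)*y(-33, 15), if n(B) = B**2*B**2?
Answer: 437796/5 ≈ 87559.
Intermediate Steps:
y(k, m) = -3 - 37/m
n(B) = B**4
Q(K) = 2*K*(-32 + K) (Q(K) = (2*K)*(-32 + K) = 2*K*(-32 + K))
n(18) + Q(-27)*y(-33, 15) = 18**4 + (2*(-27)*(-32 - 27))*(-3 - 37/15) = 104976 + (2*(-27)*(-59))*(-3 - 37*1/15) = 104976 + 3186*(-3 - 37/15) = 104976 + 3186*(-82/15) = 104976 - 87084/5 = 437796/5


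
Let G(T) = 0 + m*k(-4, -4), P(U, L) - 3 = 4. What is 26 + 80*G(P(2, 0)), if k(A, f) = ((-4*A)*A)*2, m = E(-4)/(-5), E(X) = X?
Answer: -8166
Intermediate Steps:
m = 4/5 (m = -4/(-5) = -4*(-1/5) = 4/5 ≈ 0.80000)
P(U, L) = 7 (P(U, L) = 3 + 4 = 7)
k(A, f) = -8*A**2 (k(A, f) = -4*A**2*2 = -8*A**2)
G(T) = -512/5 (G(T) = 0 + 4*(-8*(-4)**2)/5 = 0 + 4*(-8*16)/5 = 0 + (4/5)*(-128) = 0 - 512/5 = -512/5)
26 + 80*G(P(2, 0)) = 26 + 80*(-512/5) = 26 - 8192 = -8166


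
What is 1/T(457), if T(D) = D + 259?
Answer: 1/716 ≈ 0.0013966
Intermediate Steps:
T(D) = 259 + D
1/T(457) = 1/(259 + 457) = 1/716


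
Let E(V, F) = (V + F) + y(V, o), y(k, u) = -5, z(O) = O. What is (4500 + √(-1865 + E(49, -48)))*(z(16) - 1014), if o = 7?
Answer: -4491000 - 998*I*√1869 ≈ -4.491e+6 - 43146.0*I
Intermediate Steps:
E(V, F) = -5 + F + V (E(V, F) = (V + F) - 5 = (F + V) - 5 = -5 + F + V)
(4500 + √(-1865 + E(49, -48)))*(z(16) - 1014) = (4500 + √(-1865 + (-5 - 48 + 49)))*(16 - 1014) = (4500 + √(-1865 - 4))*(-998) = (4500 + √(-1869))*(-998) = (4500 + I*√1869)*(-998) = -4491000 - 998*I*√1869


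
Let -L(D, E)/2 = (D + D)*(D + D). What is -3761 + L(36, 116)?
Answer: -14129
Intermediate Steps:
L(D, E) = -8*D² (L(D, E) = -2*(D + D)*(D + D) = -2*2*D*2*D = -8*D²)
-3761 + L(36, 116) = -3761 - 8*36² = -3761 - 8*1296 = -3761 - 10368 = -14129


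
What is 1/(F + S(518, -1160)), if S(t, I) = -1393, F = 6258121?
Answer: 1/6256728 ≈ 1.5983e-7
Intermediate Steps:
1/(F + S(518, -1160)) = 1/(6258121 - 1393) = 1/6256728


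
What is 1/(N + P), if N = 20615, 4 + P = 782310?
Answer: 1/802921 ≈ 1.2455e-6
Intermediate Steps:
P = 782306 (P = -4 + 782310 = 782306)
1/(N + P) = 1/(20615 + 782306) = 1/802921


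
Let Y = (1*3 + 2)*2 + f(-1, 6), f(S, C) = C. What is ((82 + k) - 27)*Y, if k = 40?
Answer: 1520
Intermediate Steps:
Y = 16 (Y = (1*3 + 2)*2 + 6 = (3 + 2)*2 + 6 = 5*2 + 6 = 10 + 6 = 16)
((82 + k) - 27)*Y = ((82 + 40) - 27)*16 = (122 - 27)*16 = 95*16 = 1520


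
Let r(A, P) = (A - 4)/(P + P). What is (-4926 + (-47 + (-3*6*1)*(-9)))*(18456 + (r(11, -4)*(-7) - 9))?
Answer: -710223875/8 ≈ -8.8778e+7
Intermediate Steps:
r(A, P) = (-4 + A)/(2*P) (r(A, P) = (-4 + A)/((2*P)) = (-4 + A)*(1/(2*P)) = (-4 + A)/(2*P))
(-4926 + (-47 + (-3*6*1)*(-9)))*(18456 + (r(11, -4)*(-7) - 9)) = (-4926 + (-47 + (-3*6*1)*(-9)))*(18456 + (((½)*(-4 + 11)/(-4))*(-7) - 9)) = (-4926 + (-47 - 18*1*(-9)))*(18456 + (((½)*(-¼)*7)*(-7) - 9)) = (-4926 + (-47 - 18*(-9)))*(18456 + (-7/8*(-7) - 9)) = (-4926 + (-47 + 162))*(18456 + (49/8 - 9)) = (-4926 + 115)*(18456 - 23/8) = -4811*147625/8 = -710223875/8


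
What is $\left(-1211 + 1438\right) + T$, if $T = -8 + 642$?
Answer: $861$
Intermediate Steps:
$T = 634$
$\left(-1211 + 1438\right) + T = \left(-1211 + 1438\right) + 634 = 227 + 634 = 861$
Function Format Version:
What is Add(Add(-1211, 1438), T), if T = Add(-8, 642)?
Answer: 861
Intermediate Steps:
T = 634
Add(Add(-1211, 1438), T) = Add(Add(-1211, 1438), 634) = Add(227, 634) = 861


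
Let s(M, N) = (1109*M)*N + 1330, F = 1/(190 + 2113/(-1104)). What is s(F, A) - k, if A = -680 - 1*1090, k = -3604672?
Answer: 746608422574/207647 ≈ 3.5956e+6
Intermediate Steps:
A = -1770 (A = -680 - 1090 = -1770)
F = 1104/207647 (F = 1/(190 + 2113*(-1/1104)) = 1/(190 - 2113/1104) = 1/(207647/1104) = 1104/207647 ≈ 0.0053167)
s(M, N) = 1330 + 1109*M*N (s(M, N) = 1109*M*N + 1330 = 1330 + 1109*M*N)
s(F, A) - k = (1330 + 1109*(1104/207647)*(-1770)) - 1*(-3604672) = (1330 - 2167074720/207647) + 3604672 = -1890904210/207647 + 3604672 = 746608422574/207647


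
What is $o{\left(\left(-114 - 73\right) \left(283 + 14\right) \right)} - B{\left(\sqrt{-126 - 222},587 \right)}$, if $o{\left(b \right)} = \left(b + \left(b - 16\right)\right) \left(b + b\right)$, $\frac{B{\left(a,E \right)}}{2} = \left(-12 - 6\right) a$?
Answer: $12340099332 + 72 i \sqrt{87} \approx 1.234 \cdot 10^{10} + 671.57 i$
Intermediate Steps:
$B{\left(a,E \right)} = - 36 a$ ($B{\left(a,E \right)} = 2 \left(-12 - 6\right) a = 2 \left(- 18 a\right) = - 36 a$)
$o{\left(b \right)} = 2 b \left(-16 + 2 b\right)$ ($o{\left(b \right)} = \left(b + \left(b - 16\right)\right) 2 b = \left(b + \left(-16 + b\right)\right) 2 b = \left(-16 + 2 b\right) 2 b = 2 b \left(-16 + 2 b\right)$)
$o{\left(\left(-114 - 73\right) \left(283 + 14\right) \right)} - B{\left(\sqrt{-126 - 222},587 \right)} = 4 \left(-114 - 73\right) \left(283 + 14\right) \left(-8 + \left(-114 - 73\right) \left(283 + 14\right)\right) - - 36 \sqrt{-126 - 222} = 4 \left(\left(-187\right) 297\right) \left(-8 - 55539\right) - - 36 \sqrt{-348} = 4 \left(-55539\right) \left(-8 - 55539\right) - - 36 \cdot 2 i \sqrt{87} = 4 \left(-55539\right) \left(-55547\right) - - 72 i \sqrt{87} = 12340099332 + 72 i \sqrt{87}$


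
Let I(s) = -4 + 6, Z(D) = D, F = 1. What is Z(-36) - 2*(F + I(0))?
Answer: -42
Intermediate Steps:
I(s) = 2
Z(-36) - 2*(F + I(0)) = -36 - 2*(1 + 2) = -36 - 2*3 = -36 - 6 = -42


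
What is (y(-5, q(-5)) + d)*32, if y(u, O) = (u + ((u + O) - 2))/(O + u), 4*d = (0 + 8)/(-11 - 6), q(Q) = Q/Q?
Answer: 1432/17 ≈ 84.235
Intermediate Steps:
q(Q) = 1
d = -2/17 (d = ((0 + 8)/(-11 - 6))/4 = (8/(-17))/4 = (8*(-1/17))/4 = (1/4)*(-8/17) = -2/17 ≈ -0.11765)
y(u, O) = (-2 + O + 2*u)/(O + u) (y(u, O) = (u + ((O + u) - 2))/(O + u) = (u + (-2 + O + u))/(O + u) = (-2 + O + 2*u)/(O + u))
(y(-5, q(-5)) + d)*32 = ((-2 + 1 + 2*(-5))/(1 - 5) - 2/17)*32 = ((-2 + 1 - 10)/(-4) - 2/17)*32 = (-1/4*(-11) - 2/17)*32 = (11/4 - 2/17)*32 = (179/68)*32 = 1432/17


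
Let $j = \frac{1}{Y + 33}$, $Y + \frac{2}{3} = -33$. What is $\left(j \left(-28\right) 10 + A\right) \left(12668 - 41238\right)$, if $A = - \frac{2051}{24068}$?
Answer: $- \frac{144371481065}{12034} \approx -1.1997 \cdot 10^{7}$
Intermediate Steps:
$Y = - \frac{101}{3}$ ($Y = - \frac{2}{3} - 33 = - \frac{101}{3} \approx -33.667$)
$A = - \frac{2051}{24068}$ ($A = \left(-2051\right) \frac{1}{24068} = - \frac{2051}{24068} \approx -0.085217$)
$j = - \frac{3}{2}$ ($j = \frac{1}{- \frac{101}{3} + 33} = \frac{1}{- \frac{2}{3}} = - \frac{3}{2} \approx -1.5$)
$\left(j \left(-28\right) 10 + A\right) \left(12668 - 41238\right) = \left(\left(- \frac{3}{2}\right) \left(-28\right) 10 - \frac{2051}{24068}\right) \left(12668 - 41238\right) = \left(42 \cdot 10 - \frac{2051}{24068}\right) \left(-28570\right) = \left(420 - \frac{2051}{24068}\right) \left(-28570\right) = \frac{10106509}{24068} \left(-28570\right) = - \frac{144371481065}{12034}$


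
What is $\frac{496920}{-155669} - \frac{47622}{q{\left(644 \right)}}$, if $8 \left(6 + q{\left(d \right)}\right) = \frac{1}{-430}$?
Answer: $\frac{25491388840200}{3213163829} \approx 7933.4$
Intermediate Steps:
$q{\left(d \right)} = - \frac{20641}{3440}$ ($q{\left(d \right)} = -6 + \frac{1}{8 \left(-430\right)} = -6 + \frac{1}{8} \left(- \frac{1}{430}\right) = -6 - \frac{1}{3440} = - \frac{20641}{3440}$)
$\frac{496920}{-155669} - \frac{47622}{q{\left(644 \right)}} = \frac{496920}{-155669} - \frac{47622}{- \frac{20641}{3440}} = 496920 \left(- \frac{1}{155669}\right) - - \frac{163819680}{20641} = - \frac{496920}{155669} + \frac{163819680}{20641} = \frac{25491388840200}{3213163829}$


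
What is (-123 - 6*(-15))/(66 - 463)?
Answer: 33/397 ≈ 0.083123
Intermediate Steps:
(-123 - 6*(-15))/(66 - 463) = (-123 + 90)/(-397) = -33*(-1/397) = 33/397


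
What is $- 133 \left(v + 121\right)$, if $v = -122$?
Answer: $133$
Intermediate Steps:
$- 133 \left(v + 121\right) = - 133 \left(-122 + 121\right) = \left(-133\right) \left(-1\right) = 133$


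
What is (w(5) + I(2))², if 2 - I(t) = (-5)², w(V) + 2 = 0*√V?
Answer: 625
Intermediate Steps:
w(V) = -2 (w(V) = -2 + 0*√V = -2 + 0 = -2)
I(t) = -23 (I(t) = 2 - 1*(-5)² = 2 - 1*25 = 2 - 25 = -23)
(w(5) + I(2))² = (-2 - 23)² = (-25)² = 625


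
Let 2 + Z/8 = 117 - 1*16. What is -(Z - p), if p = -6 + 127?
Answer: -671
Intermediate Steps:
p = 121
Z = 792 (Z = -16 + 8*(117 - 1*16) = -16 + 8*(117 - 16) = -16 + 8*101 = -16 + 808 = 792)
-(Z - p) = -(792 - 1*121) = -(792 - 121) = -1*671 = -671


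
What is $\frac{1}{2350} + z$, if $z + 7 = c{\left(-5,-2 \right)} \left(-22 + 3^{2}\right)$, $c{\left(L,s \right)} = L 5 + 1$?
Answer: $\frac{716751}{2350} \approx 305.0$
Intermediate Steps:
$c{\left(L,s \right)} = 1 + 5 L$ ($c{\left(L,s \right)} = 5 L + 1 = 1 + 5 L$)
$z = 305$ ($z = -7 + \left(1 + 5 \left(-5\right)\right) \left(-22 + 3^{2}\right) = -7 + \left(1 - 25\right) \left(-22 + 9\right) = -7 - -312 = -7 + 312 = 305$)
$\frac{1}{2350} + z = \frac{1}{2350} + 305 = \frac{716751}{2350}$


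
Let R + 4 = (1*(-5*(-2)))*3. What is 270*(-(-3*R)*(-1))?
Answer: -21060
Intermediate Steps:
R = 26 (R = -4 + (1*(-5*(-2)))*3 = -4 + (1*10)*3 = -4 + 10*3 = -4 + 30 = 26)
270*(-(-3*R)*(-1)) = 270*(-(-3*26)*(-1)) = 270*(-(-78)*(-1)) = 270*(-1*78) = 270*(-78) = -21060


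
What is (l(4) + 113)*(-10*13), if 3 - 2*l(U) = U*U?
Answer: -13845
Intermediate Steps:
l(U) = 3/2 - U²/2 (l(U) = 3/2 - U*U/2 = 3/2 - U²/2)
(l(4) + 113)*(-10*13) = ((3/2 - ½*4²) + 113)*(-10*13) = ((3/2 - ½*16) + 113)*(-130) = ((3/2 - 8) + 113)*(-130) = (-13/2 + 113)*(-130) = (213/2)*(-130) = -13845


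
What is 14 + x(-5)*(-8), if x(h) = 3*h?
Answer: 134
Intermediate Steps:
14 + x(-5)*(-8) = 14 + (3*(-5))*(-8) = 14 - 15*(-8) = 14 + 120 = 134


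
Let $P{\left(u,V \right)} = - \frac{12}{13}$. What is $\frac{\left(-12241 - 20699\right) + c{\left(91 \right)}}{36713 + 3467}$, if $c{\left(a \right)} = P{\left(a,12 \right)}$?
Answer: $- \frac{15294}{18655} \approx -0.81983$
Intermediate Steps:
$P{\left(u,V \right)} = - \frac{12}{13}$ ($P{\left(u,V \right)} = \left(-12\right) \frac{1}{13} = - \frac{12}{13}$)
$c{\left(a \right)} = - \frac{12}{13}$
$\frac{\left(-12241 - 20699\right) + c{\left(91 \right)}}{36713 + 3467} = \frac{\left(-12241 - 20699\right) - \frac{12}{13}}{36713 + 3467} = \frac{\left(-12241 - 20699\right) - \frac{12}{13}}{40180} = \left(\left(-12241 - 20699\right) - \frac{12}{13}\right) \frac{1}{40180} = \left(-32940 - \frac{12}{13}\right) \frac{1}{40180} = \left(- \frac{428232}{13}\right) \frac{1}{40180} = - \frac{15294}{18655}$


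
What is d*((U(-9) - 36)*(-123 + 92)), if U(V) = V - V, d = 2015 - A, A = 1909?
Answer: 118296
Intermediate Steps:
d = 106 (d = 2015 - 1*1909 = 2015 - 1909 = 106)
U(V) = 0
d*((U(-9) - 36)*(-123 + 92)) = 106*((0 - 36)*(-123 + 92)) = 106*(-36*(-31)) = 106*1116 = 118296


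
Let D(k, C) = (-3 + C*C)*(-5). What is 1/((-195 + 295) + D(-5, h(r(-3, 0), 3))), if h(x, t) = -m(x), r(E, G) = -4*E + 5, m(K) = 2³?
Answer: -1/205 ≈ -0.0048781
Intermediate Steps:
m(K) = 8
r(E, G) = 5 - 4*E
h(x, t) = -8 (h(x, t) = -1*8 = -8)
D(k, C) = 15 - 5*C² (D(k, C) = (-3 + C²)*(-5) = 15 - 5*C²)
1/((-195 + 295) + D(-5, h(r(-3, 0), 3))) = 1/((-195 + 295) + (15 - 5*(-8)²)) = 1/(100 + (15 - 5*64)) = 1/(100 + (15 - 320)) = 1/(100 - 305) = 1/(-205) = -1/205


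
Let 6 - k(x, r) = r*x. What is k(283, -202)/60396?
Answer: 14293/15099 ≈ 0.94662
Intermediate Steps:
k(x, r) = 6 - r*x
k(283, -202)/60396 = (6 - 1*(-202)*283)/60396 = (6 + 57166)*(1/60396) = 57172*(1/60396) = 14293/15099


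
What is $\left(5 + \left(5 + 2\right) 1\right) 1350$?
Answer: $16200$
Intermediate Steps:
$\left(5 + \left(5 + 2\right) 1\right) 1350 = \left(5 + 7 \cdot 1\right) 1350 = \left(5 + 7\right) 1350 = 12 \cdot 1350 = 16200$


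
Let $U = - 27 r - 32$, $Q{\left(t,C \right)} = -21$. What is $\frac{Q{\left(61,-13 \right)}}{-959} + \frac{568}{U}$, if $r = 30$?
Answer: $- \frac{37645}{57677} \approx -0.65269$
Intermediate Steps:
$U = -842$ ($U = \left(-27\right) 30 - 32 = -810 - 32 = -842$)
$\frac{Q{\left(61,-13 \right)}}{-959} + \frac{568}{U} = - \frac{21}{-959} + \frac{568}{-842} = \left(-21\right) \left(- \frac{1}{959}\right) + 568 \left(- \frac{1}{842}\right) = \frac{3}{137} - \frac{284}{421} = - \frac{37645}{57677}$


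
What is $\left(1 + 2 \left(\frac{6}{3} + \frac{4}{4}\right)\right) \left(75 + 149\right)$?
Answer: $1568$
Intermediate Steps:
$\left(1 + 2 \left(\frac{6}{3} + \frac{4}{4}\right)\right) \left(75 + 149\right) = \left(1 + 2 \left(6 \cdot \frac{1}{3} + 4 \cdot \frac{1}{4}\right)\right) 224 = \left(1 + 2 \left(2 + 1\right)\right) 224 = \left(1 + 2 \cdot 3\right) 224 = \left(1 + 6\right) 224 = 7 \cdot 224 = 1568$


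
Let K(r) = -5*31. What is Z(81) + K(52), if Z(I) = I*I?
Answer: 6406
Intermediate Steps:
K(r) = -155
Z(I) = I**2
Z(81) + K(52) = 81**2 - 155 = 6561 - 155 = 6406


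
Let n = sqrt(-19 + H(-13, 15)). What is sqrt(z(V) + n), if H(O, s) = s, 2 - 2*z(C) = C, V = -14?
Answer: sqrt(8 + 2*I) ≈ 2.8501 + 0.35086*I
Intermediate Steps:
z(C) = 1 - C/2
n = 2*I (n = sqrt(-19 + 15) = sqrt(-4) = 2*I ≈ 2.0*I)
sqrt(z(V) + n) = sqrt((1 - 1/2*(-14)) + 2*I) = sqrt((1 + 7) + 2*I) = sqrt(8 + 2*I)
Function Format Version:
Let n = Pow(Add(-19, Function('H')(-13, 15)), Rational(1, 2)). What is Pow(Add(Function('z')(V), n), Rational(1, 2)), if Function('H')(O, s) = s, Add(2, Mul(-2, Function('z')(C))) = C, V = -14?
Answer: Pow(Add(8, Mul(2, I)), Rational(1, 2)) ≈ Add(2.8501, Mul(0.35086, I))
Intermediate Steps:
Function('z')(C) = Add(1, Mul(Rational(-1, 2), C))
n = Mul(2, I) (n = Pow(Add(-19, 15), Rational(1, 2)) = Pow(-4, Rational(1, 2)) = Mul(2, I) ≈ Mul(2.0000, I))
Pow(Add(Function('z')(V), n), Rational(1, 2)) = Pow(Add(Add(1, Mul(Rational(-1, 2), -14)), Mul(2, I)), Rational(1, 2)) = Pow(Add(Add(1, 7), Mul(2, I)), Rational(1, 2)) = Pow(Add(8, Mul(2, I)), Rational(1, 2))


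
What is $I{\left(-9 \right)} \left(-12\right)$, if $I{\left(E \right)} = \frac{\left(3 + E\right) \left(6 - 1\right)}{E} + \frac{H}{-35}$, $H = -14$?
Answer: $- \frac{224}{5} \approx -44.8$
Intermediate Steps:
$I{\left(E \right)} = \frac{2}{5} + \frac{15 + 5 E}{E}$ ($I{\left(E \right)} = \frac{\left(3 + E\right) \left(6 - 1\right)}{E} - \frac{14}{-35} = \frac{\left(3 + E\right) 5}{E} - - \frac{2}{5} = \frac{15 + 5 E}{E} + \frac{2}{5} = \frac{2}{5} + \frac{15 + 5 E}{E}$)
$I{\left(-9 \right)} \left(-12\right) = \left(\frac{27}{5} + \frac{15}{-9}\right) \left(-12\right) = \left(\frac{27}{5} + 15 \left(- \frac{1}{9}\right)\right) \left(-12\right) = \left(\frac{27}{5} - \frac{5}{3}\right) \left(-12\right) = \frac{56}{15} \left(-12\right) = - \frac{224}{5}$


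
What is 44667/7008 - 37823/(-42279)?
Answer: 717846559/98763744 ≈ 7.2683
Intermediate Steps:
44667/7008 - 37823/(-42279) = 44667*(1/7008) - 37823*(-1/42279) = 14889/2336 + 37823/42279 = 717846559/98763744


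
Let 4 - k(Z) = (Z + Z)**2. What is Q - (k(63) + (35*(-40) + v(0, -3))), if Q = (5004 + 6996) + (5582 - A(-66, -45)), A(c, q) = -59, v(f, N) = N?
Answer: 34916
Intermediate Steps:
k(Z) = 4 - 4*Z**2 (k(Z) = 4 - (Z + Z)**2 = 4 - (2*Z)**2 = 4 - 4*Z**2)
Q = 17641 (Q = (5004 + 6996) + (5582 - 1*(-59)) = 12000 + (5582 + 59) = 12000 + 5641 = 17641)
Q - (k(63) + (35*(-40) + v(0, -3))) = 17641 - ((4 - 4*63**2) + (35*(-40) - 3)) = 17641 - ((4 - 4*3969) + (-1400 - 3)) = 17641 - ((4 - 15876) - 1403) = 17641 - (-15872 - 1403) = 17641 - 1*(-17275) = 17641 + 17275 = 34916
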